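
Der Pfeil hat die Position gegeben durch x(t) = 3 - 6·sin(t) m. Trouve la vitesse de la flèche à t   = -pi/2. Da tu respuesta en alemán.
Um dies zu lösen, müssen wir 1 Ableitung unserer Gleichung für die Position x(t) = 3 - 6·sin(t) nehmen. Die Ableitung von der Position ergibt die Geschwindigkeit: v(t) = -6·cos(t). Mit v(t) = -6·cos(t) und Einsetzen von t = -pi/2, finden wir v = 0.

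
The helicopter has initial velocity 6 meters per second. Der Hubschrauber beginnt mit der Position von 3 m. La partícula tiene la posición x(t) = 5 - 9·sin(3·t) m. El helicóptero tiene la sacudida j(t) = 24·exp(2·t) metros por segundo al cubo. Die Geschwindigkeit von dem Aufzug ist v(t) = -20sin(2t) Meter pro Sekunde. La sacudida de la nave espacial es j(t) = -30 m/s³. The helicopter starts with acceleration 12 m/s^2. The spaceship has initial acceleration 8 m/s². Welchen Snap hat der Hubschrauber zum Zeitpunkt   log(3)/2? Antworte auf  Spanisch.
Debemos derivar nuestra ecuación de la sacudida j(t) = 24·exp(2·t) 1 vez. Tomando d/dt de j(t), encontramos s(t) = 48·exp(2·t). Tenemos el snap s(t) = 48·exp(2·t). Sustituyendo t = log(3)/2: s(log(3)/2) = 144.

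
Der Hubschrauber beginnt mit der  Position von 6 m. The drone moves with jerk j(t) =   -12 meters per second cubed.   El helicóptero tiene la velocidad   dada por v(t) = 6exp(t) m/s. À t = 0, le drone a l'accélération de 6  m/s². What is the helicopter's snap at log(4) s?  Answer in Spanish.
Debemos derivar nuestra ecuación de la velocidad v(t) = 6·exp(t) 3 veces. La derivada de la velocidad da la aceleración: a(t) = 6·exp(t). Derivando la aceleración, obtenemos la sacudida: j(t) = 6·exp(t). Derivando la sacudida, obtenemos el snap: s(t) = 6·exp(t). Tenemos el snap s(t) = 6·exp(t). Sustituyendo t = log(4): s(log(4)) = 24.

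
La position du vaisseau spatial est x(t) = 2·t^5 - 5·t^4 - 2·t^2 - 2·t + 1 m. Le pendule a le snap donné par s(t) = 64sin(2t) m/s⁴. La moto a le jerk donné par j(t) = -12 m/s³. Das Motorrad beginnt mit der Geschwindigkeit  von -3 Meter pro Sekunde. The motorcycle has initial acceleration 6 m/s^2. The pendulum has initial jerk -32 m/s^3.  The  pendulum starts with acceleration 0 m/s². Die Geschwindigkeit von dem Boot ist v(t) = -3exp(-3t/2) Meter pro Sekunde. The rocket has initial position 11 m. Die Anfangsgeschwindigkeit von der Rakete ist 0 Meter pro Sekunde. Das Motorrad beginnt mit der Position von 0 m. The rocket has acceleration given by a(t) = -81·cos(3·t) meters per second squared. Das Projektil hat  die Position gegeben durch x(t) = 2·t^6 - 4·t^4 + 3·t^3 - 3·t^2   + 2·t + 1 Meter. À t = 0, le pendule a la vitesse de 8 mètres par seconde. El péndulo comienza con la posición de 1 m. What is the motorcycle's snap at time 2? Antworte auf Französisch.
Nous devons dériver notre équation du jerk j(t) = -12 1 fois. En prenant d/dt de j(t), nous trouvons s(t) = 0. En utilisant s(t) = 0 et en substituant t = 2, nous trouvons s = 0.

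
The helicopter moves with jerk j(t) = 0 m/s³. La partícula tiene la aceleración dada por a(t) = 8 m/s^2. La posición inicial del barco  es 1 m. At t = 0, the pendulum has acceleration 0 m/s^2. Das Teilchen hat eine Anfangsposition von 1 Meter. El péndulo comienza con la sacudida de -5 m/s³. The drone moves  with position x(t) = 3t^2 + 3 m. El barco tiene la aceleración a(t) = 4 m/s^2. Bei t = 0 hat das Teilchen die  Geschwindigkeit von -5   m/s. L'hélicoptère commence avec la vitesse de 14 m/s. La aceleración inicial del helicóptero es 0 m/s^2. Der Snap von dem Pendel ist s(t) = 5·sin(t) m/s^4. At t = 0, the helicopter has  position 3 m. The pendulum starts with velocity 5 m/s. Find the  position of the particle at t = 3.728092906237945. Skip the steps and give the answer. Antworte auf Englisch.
The answer is 37.9542423389770.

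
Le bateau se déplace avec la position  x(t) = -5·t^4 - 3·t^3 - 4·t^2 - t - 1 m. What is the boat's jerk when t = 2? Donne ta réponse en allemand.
Ausgehend von der Position x(t) = -5·t^4 - 3·t^3 - 4·t^2 - t - 1, nehmen wir 3 Ableitungen. Die Ableitung von der Position ergibt die Geschwindigkeit: v(t) = -20·t^3 - 9·t^2 - 8·t - 1. Die Ableitung von der Geschwindigkeit ergibt die Beschleunigung: a(t) = -60·t^2 - 18·t - 8. Die Ableitung von der Beschleunigung ergibt den Ruck: j(t) = -120·t - 18. Wir haben den Ruck j(t) = -120·t - 18. Durch Einsetzen von t = 2: j(2) = -258.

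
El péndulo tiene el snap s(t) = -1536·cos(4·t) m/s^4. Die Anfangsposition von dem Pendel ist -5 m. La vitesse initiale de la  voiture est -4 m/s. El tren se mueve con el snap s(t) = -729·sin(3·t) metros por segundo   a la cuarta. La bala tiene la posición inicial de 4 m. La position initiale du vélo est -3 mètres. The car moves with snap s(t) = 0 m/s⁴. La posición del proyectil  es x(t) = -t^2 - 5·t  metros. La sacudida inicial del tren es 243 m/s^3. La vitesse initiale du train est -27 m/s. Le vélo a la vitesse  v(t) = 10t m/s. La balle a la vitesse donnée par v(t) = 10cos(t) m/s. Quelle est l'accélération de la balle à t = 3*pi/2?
En partant de la vitesse v(t) = 10·cos(t), nous prenons 1 dérivée. La dérivée de la vitesse donne l'accélération: a(t) = -10·sin(t). De l'équation de l'accélération a(t) = -10·sin(t), nous substituons t = 3*pi/2 pour obtenir a = 10.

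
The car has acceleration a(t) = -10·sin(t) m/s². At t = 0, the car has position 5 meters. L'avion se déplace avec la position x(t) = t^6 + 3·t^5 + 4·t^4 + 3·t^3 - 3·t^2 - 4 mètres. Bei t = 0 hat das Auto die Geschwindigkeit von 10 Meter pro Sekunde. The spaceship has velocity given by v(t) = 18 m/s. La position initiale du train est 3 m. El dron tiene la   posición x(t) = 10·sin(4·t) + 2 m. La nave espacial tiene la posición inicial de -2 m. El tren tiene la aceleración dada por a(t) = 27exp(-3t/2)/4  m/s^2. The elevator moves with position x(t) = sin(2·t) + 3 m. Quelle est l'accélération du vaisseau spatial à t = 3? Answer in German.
Um dies zu lösen, müssen wir 1 Ableitung unserer Gleichung für die Geschwindigkeit v(t) = 18 nehmen. Mit d/dt von v(t) finden wir a(t) = 0. Mit a(t) = 0 und Einsetzen von t = 3, finden wir a = 0.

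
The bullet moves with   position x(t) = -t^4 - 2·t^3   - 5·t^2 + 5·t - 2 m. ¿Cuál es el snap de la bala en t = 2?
Debemos derivar nuestra ecuación de la posición x(t) = -t^4 - 2·t^3 - 5·t^2 + 5·t - 2 4 veces. La derivada de la posición da la velocidad: v(t) = -4·t^3 - 6·t^2 - 10·t + 5. La derivada de la velocidad da la aceleración: a(t) = -12·t^2 - 12·t - 10. La derivada de la aceleración da la sacudida: j(t) = -24·t - 12. Tomando d/dt de j(t), encontramos s(t) = -24. Usando s(t) = -24 y sustituyendo t = 2, encontramos s = -24.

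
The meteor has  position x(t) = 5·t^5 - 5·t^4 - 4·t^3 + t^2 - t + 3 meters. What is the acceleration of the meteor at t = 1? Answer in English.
To solve this, we need to take 2 derivatives of our position equation x(t) = 5·t^5 - 5·t^4 - 4·t^3 + t^2 - t + 3. The derivative of position gives velocity: v(t) = 25·t^4 - 20·t^3 - 12·t^2 + 2·t - 1. Taking d/dt of v(t), we find a(t) = 100·t^3 - 60·t^2 - 24·t + 2. From the given acceleration equation a(t) = 100·t^3 - 60·t^2 - 24·t + 2, we substitute t = 1 to get a = 18.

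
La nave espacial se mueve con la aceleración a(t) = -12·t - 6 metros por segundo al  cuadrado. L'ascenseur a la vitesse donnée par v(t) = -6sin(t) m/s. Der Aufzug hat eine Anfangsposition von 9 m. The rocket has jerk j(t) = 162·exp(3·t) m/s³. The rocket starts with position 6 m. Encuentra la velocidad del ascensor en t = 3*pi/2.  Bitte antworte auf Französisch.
Nous avons la vitesse v(t) = -6·sin(t). En substituant t = 3*pi/2: v(3*pi/2) = 6.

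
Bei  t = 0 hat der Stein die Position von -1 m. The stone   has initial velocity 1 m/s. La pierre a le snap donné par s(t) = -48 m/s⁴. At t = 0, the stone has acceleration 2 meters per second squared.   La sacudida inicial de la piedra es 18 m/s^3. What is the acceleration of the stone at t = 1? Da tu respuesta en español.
Debemos encontrar la integral de nuestra ecuación del snap s(t) = -48 2 veces. La antiderivada del snap es la sacudida. Usando j(0) = 18, obtenemos j(t) = 18 - 48·t. Tomando ∫j(t)dt y aplicando a(0) = 2, encontramos a(t) = -24·t^2 + 18·t + 2. Tenemos la aceleración a(t) = -24·t^2 + 18·t + 2. Sustituyendo t = 1: a(1) = -4.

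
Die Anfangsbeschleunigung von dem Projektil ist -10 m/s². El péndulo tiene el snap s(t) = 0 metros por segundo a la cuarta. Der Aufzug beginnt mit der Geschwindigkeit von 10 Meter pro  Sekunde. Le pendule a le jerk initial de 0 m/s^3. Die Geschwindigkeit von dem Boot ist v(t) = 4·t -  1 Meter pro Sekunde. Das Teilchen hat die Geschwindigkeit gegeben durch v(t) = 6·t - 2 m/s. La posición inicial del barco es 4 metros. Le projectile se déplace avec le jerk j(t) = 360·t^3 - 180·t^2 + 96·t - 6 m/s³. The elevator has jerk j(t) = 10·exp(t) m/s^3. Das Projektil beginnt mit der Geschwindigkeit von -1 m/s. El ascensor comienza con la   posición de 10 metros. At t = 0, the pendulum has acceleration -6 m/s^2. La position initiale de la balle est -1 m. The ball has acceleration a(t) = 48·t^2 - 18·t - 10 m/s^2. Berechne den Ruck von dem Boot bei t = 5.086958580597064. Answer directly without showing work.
Die Antwort ist 0.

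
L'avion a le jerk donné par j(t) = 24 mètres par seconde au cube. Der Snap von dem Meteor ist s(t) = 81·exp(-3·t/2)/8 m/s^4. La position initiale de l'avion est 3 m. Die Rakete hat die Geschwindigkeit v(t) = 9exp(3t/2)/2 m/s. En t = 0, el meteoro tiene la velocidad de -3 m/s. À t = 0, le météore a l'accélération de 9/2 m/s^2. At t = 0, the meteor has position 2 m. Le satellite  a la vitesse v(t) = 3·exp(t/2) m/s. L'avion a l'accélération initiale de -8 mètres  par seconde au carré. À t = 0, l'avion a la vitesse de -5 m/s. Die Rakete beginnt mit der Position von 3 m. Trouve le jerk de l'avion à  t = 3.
Nous avons le jerk j(t) = 24. En substituant t = 3: j(3) = 24.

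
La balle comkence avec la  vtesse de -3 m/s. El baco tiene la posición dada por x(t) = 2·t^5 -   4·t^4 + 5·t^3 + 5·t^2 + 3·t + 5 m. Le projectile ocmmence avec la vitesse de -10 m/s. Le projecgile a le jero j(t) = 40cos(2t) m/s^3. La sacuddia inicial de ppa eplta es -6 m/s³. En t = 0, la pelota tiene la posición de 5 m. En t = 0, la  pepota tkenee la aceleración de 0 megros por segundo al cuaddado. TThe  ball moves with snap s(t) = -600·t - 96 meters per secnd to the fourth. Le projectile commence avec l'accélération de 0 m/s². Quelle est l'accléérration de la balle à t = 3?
Nous devons intégrer notre équation du snap s(t) = -600·t - 96 2 fois. L'intégrale du snap, avec j(0) = -6, donne le jerk: j(t) = -300·t^2 - 96·t - 6. L'intégrale du jerk, avec a(0) = 0, donne l'accélération: a(t) = 2·t·(-50·t^2 - 24·t - 3). Nous avons l'accélération a(t) = 2·t·(-50·t^2 - 24·t - 3). En substituant t = 3: a(3) = -3150.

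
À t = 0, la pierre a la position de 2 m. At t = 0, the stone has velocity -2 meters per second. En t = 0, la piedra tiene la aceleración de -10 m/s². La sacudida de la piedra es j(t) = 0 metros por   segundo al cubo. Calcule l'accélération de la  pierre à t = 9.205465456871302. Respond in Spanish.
Debemos encontrar la antiderivada de nuestra ecuación de la sacudida j(t) = 0 1 vez. La antiderivada de la sacudida es la aceleración. Usando a(0) = -10, obtenemos a(t) = -10. De la ecuación de la aceleración a(t) = -10, sustituimos t = 9.205465456871302 para obtener a = -10.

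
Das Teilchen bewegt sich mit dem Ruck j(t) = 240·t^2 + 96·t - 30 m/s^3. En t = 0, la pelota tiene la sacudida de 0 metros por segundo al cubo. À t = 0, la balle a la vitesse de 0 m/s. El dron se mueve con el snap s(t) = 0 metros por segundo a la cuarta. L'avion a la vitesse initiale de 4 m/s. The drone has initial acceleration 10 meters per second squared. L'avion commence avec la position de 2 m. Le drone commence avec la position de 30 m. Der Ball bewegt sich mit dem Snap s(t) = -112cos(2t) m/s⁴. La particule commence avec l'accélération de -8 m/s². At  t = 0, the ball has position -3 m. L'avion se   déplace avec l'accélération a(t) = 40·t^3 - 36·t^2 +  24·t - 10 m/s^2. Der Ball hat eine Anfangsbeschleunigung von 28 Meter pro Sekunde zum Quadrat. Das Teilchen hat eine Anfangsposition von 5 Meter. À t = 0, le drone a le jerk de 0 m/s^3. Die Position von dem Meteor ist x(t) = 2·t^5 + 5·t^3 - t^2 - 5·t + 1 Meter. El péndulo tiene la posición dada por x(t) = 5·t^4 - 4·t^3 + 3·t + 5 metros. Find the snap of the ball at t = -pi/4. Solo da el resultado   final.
The answer is 0.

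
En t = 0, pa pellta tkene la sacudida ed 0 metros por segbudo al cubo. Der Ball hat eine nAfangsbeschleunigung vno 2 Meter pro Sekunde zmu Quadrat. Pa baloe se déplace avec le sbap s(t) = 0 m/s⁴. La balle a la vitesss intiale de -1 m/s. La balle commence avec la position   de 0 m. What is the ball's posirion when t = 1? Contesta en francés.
En partant du snap s(t) = 0, nous prenons 4 primitives. En intégrant le snap et en utilisant la condition initiale j(0) = 0, nous obtenons j(t) = 0. La primitive du jerk, avec a(0) = 2, donne l'accélération: a(t) = 2. En intégrant l'accélération et en utilisant la condition initiale v(0) = -1, nous obtenons v(t) = 2·t - 1. La primitive de la vitesse est la position. En utilisant x(0) = 0, nous obtenons x(t) = t^2 - t. Nous avons la position x(t) = t^2 - t. En substituant t = 1: x(1) = 0.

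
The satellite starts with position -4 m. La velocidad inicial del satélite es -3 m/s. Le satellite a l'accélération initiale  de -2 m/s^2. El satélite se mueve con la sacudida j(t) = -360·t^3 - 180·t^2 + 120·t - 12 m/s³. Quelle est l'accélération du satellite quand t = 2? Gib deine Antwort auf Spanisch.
Partiendo de la sacudida j(t) = -360·t^3 - 180·t^2 + 120·t - 12, tomamos 1 integral. Tomando ∫j(t)dt y aplicando a(0) = -2, encontramos a(t) = -90·t^4 - 60·t^3 + 60·t^2 - 12·t - 2. Tenemos la aceleración a(t) = -90·t^4 - 60·t^3 + 60·t^2 - 12·t - 2. Sustituyendo t = 2: a(2) = -1706.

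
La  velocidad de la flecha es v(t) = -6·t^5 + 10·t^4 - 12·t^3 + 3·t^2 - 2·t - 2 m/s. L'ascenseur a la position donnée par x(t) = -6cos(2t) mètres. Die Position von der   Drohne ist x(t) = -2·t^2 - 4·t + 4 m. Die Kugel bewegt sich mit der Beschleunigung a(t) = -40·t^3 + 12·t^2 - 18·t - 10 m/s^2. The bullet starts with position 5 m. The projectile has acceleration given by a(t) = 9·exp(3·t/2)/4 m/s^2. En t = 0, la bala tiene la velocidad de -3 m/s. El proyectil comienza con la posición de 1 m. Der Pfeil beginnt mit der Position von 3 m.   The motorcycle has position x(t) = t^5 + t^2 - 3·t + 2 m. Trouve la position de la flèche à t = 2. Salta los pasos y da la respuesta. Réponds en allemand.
x(2) = -45.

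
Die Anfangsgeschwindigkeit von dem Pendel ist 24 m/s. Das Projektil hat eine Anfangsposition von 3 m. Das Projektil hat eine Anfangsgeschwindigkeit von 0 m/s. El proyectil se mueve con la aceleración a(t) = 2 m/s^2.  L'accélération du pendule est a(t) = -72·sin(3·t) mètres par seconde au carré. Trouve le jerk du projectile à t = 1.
Pour résoudre ceci, nous devons prendre 1 dérivée de notre équation de l'accélération a(t) = 2. En prenant d/dt de a(t), nous trouvons j(t) = 0. En utilisant j(t) = 0 et en substituant t = 1, nous trouvons j = 0.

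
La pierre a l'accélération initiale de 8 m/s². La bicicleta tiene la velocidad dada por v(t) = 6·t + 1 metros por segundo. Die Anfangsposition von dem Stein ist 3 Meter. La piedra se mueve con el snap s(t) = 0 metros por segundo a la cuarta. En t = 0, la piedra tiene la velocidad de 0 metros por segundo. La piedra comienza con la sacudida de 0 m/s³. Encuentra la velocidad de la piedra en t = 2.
Necesitamos integrar nuestra ecuación del snap s(t) = 0 3 veces. Tomando ∫s(t)dt y aplicando j(0) = 0, encontramos j(t) = 0. Integrando la sacudida y usando la condición inicial a(0) = 8, obtenemos a(t) = 8. La antiderivada de la aceleración, con v(0) = 0, da la velocidad: v(t) = 8·t. Usando v(t) = 8·t y sustituyendo t = 2, encontramos v = 16.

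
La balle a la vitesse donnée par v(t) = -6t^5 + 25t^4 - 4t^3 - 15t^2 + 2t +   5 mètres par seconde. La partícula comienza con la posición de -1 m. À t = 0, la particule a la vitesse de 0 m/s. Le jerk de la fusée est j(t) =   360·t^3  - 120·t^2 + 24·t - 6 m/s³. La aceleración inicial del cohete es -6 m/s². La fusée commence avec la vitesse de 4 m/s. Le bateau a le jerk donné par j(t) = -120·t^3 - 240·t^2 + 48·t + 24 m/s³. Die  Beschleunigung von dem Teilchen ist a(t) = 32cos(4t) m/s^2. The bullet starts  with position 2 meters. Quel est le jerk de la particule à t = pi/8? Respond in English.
To solve this, we need to take 1 derivative of our acceleration equation a(t) = 32·cos(4·t). Taking d/dt of a(t), we find j(t) = -128·sin(4·t). From the given jerk equation j(t) = -128·sin(4·t), we substitute t = pi/8 to get j = -128.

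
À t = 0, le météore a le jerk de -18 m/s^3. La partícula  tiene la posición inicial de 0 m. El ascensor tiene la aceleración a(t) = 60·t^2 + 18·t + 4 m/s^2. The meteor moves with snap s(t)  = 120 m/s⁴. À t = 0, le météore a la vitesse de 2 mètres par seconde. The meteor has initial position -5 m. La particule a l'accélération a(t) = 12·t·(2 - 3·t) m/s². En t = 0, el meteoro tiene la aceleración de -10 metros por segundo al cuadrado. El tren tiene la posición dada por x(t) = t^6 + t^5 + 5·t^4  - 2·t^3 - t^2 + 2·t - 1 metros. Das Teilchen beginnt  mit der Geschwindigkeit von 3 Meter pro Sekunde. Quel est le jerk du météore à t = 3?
Nous devons intégrer notre équation du snap s(t) = 120 1 fois. La primitive du snap, avec j(0) = -18, donne le jerk: j(t) = 120·t - 18. En utilisant j(t) = 120·t - 18 et en substituant t = 3, nous trouvons j = 342.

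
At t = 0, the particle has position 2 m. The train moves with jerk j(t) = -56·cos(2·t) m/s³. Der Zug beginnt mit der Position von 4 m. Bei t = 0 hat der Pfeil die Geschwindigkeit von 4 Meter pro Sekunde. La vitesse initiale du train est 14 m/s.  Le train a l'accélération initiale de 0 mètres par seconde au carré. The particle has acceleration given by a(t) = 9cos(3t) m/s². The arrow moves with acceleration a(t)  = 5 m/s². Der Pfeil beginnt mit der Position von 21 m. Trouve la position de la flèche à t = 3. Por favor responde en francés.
Nous devons intégrer notre équation de l'accélération a(t) = 5 2 fois. L'intégrale de l'accélération est la vitesse. En utilisant v(0) = 4, nous obtenons v(t) = 5·t + 4. L'intégrale de la vitesse est la position. En utilisant x(0) = 21, nous obtenons x(t) = 5·t^2/2 + 4·t + 21. En utilisant x(t) = 5·t^2/2 + 4·t + 21 et en substituant t = 3, nous trouvons x = 111/2.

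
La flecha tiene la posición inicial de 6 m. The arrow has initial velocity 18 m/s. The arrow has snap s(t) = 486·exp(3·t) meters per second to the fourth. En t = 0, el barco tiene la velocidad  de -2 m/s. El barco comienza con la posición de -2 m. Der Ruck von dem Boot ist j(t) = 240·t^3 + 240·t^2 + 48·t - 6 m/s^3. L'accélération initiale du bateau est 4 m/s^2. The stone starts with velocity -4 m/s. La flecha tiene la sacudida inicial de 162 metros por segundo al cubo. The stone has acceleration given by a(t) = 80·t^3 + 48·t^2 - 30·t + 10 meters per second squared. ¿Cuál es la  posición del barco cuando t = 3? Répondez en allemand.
Wir müssen das Integral unserer Gleichung für den Ruck j(t) = 240·t^3 + 240·t^2 + 48·t - 6 3-mal finden. Durch Integration von dem Ruck und Verwendung der Anfangsbedingung a(0) = 4, erhalten wir a(t) = 60·t^4 + 80·t^3 + 24·t^2 - 6·t + 4. Durch Integration von der Beschleunigung und Verwendung der Anfangsbedingung v(0) = -2, erhalten wir v(t) = 12·t^5 + 20·t^4 + 8·t^3 - 3·t^2 + 4·t - 2. Durch Integration von der Geschwindigkeit und Verwendung der Anfangsbedingung x(0) = -2, erhalten wir x(t) = 2·t^6 + 4·t^5 + 2·t^4 - t^3 + 2·t^2 - 2·t - 2. Aus der Gleichung für die Position x(t) = 2·t^6 + 4·t^5 + 2·t^4 - t^3 + 2·t^2 - 2·t - 2, setzen wir t = 3 ein und erhalten x = 2575.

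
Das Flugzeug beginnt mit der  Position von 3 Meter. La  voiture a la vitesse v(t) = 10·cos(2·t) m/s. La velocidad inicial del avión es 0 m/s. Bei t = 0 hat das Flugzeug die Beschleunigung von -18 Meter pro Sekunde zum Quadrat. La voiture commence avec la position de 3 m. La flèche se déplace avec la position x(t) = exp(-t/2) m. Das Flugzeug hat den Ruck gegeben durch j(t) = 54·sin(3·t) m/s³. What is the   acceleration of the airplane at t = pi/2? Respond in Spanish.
Necesitamos integrar nuestra ecuación de la sacudida j(t) = 54·sin(3·t) 1 vez. La antiderivada de la sacudida es la aceleración. Usando a(0) = -18, obtenemos a(t) = -18·cos(3·t). Usando a(t) = -18·cos(3·t) y sustituyendo t = pi/2, encontramos a = 0.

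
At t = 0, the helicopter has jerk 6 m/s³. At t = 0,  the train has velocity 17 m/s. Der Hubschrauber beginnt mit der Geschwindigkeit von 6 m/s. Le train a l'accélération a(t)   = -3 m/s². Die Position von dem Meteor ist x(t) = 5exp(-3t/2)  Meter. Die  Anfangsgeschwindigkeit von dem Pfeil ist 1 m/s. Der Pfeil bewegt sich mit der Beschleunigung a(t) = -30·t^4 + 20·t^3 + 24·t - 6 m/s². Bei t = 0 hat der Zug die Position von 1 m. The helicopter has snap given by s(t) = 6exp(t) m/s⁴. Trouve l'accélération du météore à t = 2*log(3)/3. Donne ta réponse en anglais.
To solve this, we need to take 2 derivatives of our position equation x(t) = 5·exp(-3·t/2). Differentiating position, we get velocity: v(t) = -15·exp(-3·t/2)/2. The derivative of velocity gives acceleration: a(t) = 45·exp(-3·t/2)/4. Using a(t) = 45·exp(-3·t/2)/4 and substituting t = 2*log(3)/3, we find a = 15/4.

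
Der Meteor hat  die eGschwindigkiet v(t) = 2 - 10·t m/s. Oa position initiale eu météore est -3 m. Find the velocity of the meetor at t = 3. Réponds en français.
Nous avons la vitesse v(t) = 2 - 10·t. En substituant t = 3: v(3) = -28.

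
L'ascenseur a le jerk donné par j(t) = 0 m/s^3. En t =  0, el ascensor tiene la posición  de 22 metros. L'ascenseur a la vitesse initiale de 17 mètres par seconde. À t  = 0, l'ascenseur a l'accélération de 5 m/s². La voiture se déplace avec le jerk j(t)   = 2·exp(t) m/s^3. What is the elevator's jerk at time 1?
From the given jerk equation j(t) = 0, we substitute t = 1 to get j = 0.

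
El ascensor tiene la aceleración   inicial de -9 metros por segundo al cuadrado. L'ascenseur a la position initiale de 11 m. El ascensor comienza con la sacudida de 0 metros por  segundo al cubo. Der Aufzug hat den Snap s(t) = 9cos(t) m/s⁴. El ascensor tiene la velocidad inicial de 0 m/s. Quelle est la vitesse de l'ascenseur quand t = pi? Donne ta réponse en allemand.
Um dies zu lösen, müssen wir 3 Integrale unserer Gleichung für den Snap s(t) = 9·cos(t) finden. Durch Integration von dem Snap und Verwendung der Anfangsbedingung j(0) = 0, erhalten wir j(t) = 9·sin(t). Mit ∫j(t)dt und Anwendung von a(0) = -9, finden wir a(t) = -9·cos(t). Durch Integration von der Beschleunigung und Verwendung der Anfangsbedingung v(0) = 0, erhalten wir v(t) = -9·sin(t). Aus der Gleichung für die Geschwindigkeit v(t) = -9·sin(t), setzen wir t = pi ein und erhalten v = 0.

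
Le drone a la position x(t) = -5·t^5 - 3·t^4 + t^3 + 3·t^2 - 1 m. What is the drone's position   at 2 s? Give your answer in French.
En utilisant x(t) = -5·t^5 - 3·t^4 + t^3 + 3·t^2 - 1 et en substituant t = 2, nous trouvons x = -189.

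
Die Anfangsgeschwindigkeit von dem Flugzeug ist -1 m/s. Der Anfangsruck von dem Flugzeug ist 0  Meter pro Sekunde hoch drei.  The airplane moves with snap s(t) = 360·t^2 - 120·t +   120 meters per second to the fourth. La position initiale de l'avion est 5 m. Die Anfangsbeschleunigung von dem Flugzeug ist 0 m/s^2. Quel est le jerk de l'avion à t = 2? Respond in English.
To solve this, we need to take 1 antiderivative of our snap equation s(t) = 360·t^2 - 120·t + 120. Taking ∫s(t)dt and applying j(0) = 0, we find j(t) = 60·t·(2·t^2 - t + 2). From the given jerk equation j(t) = 60·t·(2·t^2 - t + 2), we substitute t = 2 to get j = 960.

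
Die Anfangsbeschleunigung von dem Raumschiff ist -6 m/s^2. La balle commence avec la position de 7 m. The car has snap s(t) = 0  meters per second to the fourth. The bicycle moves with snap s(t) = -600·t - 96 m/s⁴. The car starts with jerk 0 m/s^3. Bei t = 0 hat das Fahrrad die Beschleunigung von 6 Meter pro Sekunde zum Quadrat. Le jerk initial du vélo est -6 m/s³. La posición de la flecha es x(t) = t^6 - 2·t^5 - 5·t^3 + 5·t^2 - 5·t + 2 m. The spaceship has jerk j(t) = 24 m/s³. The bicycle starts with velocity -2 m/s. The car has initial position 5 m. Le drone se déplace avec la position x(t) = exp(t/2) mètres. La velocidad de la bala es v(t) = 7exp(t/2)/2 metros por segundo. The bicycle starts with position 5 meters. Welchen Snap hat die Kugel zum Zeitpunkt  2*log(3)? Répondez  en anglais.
To solve this, we need to take 3 derivatives of our velocity equation v(t) = 7·exp(t/2)/2. The derivative of velocity gives acceleration: a(t) = 7·exp(t/2)/4. Taking d/dt of a(t), we find j(t) = 7·exp(t/2)/8. Taking d/dt of j(t), we find s(t) = 7·exp(t/2)/16. From the given snap equation s(t) = 7·exp(t/2)/16, we substitute t = 2*log(3) to get s = 21/16.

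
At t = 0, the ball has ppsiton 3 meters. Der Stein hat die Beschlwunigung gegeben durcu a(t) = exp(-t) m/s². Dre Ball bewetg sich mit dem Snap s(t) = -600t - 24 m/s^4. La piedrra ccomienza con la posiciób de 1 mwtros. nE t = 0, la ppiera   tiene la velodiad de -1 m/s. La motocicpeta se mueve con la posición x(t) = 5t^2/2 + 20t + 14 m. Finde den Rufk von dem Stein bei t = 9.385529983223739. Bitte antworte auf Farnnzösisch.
Nous devons dériver notre équation de l'accélération a(t) = exp(-t) 1 fois. En prenant d/dt de a(t), nous trouvons j(t) = -exp(-t). Nous avons le jerk j(t) = -exp(-t). En substituant t = 9.385529983223739: j(9.385529983223739) = -0.0000839297865365534.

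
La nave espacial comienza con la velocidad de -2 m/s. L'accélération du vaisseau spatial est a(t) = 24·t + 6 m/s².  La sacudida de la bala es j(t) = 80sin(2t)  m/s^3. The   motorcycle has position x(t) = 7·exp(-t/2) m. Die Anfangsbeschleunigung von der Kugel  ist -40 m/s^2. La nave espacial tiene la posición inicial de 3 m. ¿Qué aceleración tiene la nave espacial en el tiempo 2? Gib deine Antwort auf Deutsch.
Wir haben die Beschleunigung a(t) = 24·t + 6. Durch Einsetzen von t = 2: a(2) = 54.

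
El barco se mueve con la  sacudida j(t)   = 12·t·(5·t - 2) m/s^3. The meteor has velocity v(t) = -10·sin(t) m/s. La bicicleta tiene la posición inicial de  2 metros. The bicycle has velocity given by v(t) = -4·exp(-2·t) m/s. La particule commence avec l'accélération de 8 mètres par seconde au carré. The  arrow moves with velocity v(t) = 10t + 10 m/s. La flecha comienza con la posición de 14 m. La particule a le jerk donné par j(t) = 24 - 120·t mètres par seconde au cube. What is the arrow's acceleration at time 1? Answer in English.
To solve this, we need to take 1 derivative of our velocity equation v(t) = 10·t + 10. Taking d/dt of v(t), we find a(t) = 10. From the given acceleration equation a(t) = 10, we substitute t = 1 to get a = 10.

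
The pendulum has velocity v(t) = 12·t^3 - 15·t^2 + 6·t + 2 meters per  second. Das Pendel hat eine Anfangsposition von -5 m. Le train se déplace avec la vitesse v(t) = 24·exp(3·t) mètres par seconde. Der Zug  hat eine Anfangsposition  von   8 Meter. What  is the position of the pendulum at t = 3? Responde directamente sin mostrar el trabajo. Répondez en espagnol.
En t = 3, x = 136.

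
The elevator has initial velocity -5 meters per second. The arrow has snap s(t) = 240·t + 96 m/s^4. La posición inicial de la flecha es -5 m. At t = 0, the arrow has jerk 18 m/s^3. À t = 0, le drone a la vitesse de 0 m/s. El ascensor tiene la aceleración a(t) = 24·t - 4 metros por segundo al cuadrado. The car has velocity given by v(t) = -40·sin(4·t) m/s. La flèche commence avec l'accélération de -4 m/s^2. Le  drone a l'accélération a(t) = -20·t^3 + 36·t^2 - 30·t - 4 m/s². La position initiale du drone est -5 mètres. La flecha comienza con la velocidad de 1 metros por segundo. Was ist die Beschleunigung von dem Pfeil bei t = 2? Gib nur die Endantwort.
Bei t = 2, a = 544.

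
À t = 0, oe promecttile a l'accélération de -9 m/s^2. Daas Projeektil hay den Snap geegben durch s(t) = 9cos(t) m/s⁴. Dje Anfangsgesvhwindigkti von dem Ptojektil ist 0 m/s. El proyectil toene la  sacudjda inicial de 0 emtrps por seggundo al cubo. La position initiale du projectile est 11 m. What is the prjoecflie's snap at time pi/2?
Using s(t) = 9·cos(t) and substituting t = pi/2, we find s = 0.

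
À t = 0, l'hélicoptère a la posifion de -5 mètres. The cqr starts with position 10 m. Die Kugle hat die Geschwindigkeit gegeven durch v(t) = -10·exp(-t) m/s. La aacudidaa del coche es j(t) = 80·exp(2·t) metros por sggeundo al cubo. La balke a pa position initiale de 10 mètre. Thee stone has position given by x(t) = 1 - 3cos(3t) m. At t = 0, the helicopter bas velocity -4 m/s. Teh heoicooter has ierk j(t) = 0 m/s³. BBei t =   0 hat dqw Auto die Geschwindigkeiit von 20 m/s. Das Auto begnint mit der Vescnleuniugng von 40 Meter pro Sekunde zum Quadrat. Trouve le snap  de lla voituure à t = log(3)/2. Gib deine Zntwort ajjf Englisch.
Starting from jerk j(t) = 80·exp(2·t), we take 1 derivative. The derivative of jerk gives snap: s(t) = 160·exp(2·t). We have snap s(t) = 160·exp(2·t). Substituting t = log(3)/2: s(log(3)/2) = 480.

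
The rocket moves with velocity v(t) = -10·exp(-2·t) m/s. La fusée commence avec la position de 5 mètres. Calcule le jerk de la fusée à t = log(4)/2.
En partant de la vitesse v(t) = -10·exp(-2·t), nous prenons 2 dérivées. En dérivant la vitesse, nous obtenons l'accélération: a(t) = 20·exp(-2·t). En dérivant l'accélération, nous obtenons le jerk: j(t) = -40·exp(-2·t). Nous avons le jerk j(t) = -40·exp(-2·t). En substituant t = log(4)/2: j(log(4)/2) = -10.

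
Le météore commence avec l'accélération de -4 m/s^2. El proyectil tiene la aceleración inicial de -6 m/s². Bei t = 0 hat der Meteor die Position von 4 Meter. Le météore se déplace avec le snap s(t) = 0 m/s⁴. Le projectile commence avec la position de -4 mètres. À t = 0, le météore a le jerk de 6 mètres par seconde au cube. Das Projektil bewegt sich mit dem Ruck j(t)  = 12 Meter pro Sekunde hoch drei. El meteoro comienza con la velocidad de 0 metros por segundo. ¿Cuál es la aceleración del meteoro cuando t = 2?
Necesitamos integrar nuestra ecuación del snap s(t) = 0 2 veces. La antiderivada del snap, con j(0) = 6, da la sacudida: j(t) = 6. Integrando la sacudida y usando la condición inicial a(0) = -4, obtenemos a(t) = 6·t - 4. De la ecuación de la aceleración a(t) = 6·t - 4, sustituimos t = 2 para obtener a = 8.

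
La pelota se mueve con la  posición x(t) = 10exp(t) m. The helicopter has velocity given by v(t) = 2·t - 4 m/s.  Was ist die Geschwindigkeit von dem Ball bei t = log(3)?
Wir müssen unsere Gleichung für die Position x(t) = 10·exp(t) 1-mal ableiten. Mit d/dt von x(t) finden wir v(t) = 10·exp(t). Aus der Gleichung für die Geschwindigkeit v(t) = 10·exp(t), setzen wir t = log(3) ein und erhalten v = 30.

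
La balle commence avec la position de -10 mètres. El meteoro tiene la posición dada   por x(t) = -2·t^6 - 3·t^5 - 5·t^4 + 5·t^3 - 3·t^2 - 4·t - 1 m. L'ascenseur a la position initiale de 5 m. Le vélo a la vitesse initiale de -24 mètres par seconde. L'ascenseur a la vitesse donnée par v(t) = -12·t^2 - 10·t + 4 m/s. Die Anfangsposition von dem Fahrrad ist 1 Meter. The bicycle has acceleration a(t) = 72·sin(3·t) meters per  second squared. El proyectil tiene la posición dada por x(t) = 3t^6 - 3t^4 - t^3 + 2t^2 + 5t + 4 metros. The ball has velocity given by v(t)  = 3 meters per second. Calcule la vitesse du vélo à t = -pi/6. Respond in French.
Pour résoudre ceci, nous devons prendre 1 intégrale de notre équation de l'accélération a(t) = 72·sin(3·t). En intégrant l'accélération et en utilisant la condition initiale v(0) = -24, nous obtenons v(t) = -24·cos(3·t). Nous avons la vitesse v(t) = -24·cos(3·t). En substituant t = -pi/6: v(-pi/6) = 0.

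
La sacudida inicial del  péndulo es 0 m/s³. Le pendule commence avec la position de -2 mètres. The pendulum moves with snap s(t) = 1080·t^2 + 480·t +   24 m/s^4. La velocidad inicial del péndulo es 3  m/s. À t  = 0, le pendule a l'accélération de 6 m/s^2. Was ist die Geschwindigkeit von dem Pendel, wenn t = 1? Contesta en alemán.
Um dies zu lösen, müssen wir 3 Integrale unserer Gleichung für den Snap s(t) = 1080·t^2 + 480·t + 24 finden. Das Integral von dem Snap ist der Ruck. Mit j(0) = 0 erhalten wir j(t) = 24·t·(15·t^2 + 10·t + 1). Die Stammfunktion von dem Ruck, mit a(0) = 6, ergibt die Beschleunigung: a(t) = 90·t^4 + 80·t^3 + 12·t^2 + 6. Die Stammfunktion von der Beschleunigung, mit v(0) = 3, ergibt die Geschwindigkeit: v(t) = 18·t^5 + 20·t^4 + 4·t^3 + 6·t + 3. Aus der Gleichung für die Geschwindigkeit v(t) = 18·t^5 + 20·t^4 + 4·t^3 + 6·t + 3, setzen wir t = 1 ein und erhalten v = 51.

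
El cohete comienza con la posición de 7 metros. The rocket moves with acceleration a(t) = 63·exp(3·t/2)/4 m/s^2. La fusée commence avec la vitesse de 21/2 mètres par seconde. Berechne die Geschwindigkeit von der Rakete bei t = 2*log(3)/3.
Ausgehend von der Beschleunigung a(t) = 63·exp(3·t/2)/4, nehmen wir 1 Integral. Durch Integration von der Beschleunigung und Verwendung der Anfangsbedingung v(0) = 21/2, erhalten wir v(t) = 21·exp(3·t/2)/2. Wir haben die Geschwindigkeit v(t) = 21·exp(3·t/2)/2. Durch Einsetzen von t = 2*log(3)/3: v(2*log(3)/3) = 63/2.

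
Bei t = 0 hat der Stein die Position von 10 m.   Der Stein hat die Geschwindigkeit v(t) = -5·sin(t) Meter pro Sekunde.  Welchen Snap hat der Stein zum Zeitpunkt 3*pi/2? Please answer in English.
We must differentiate our velocity equation v(t) = -5·sin(t) 3 times. Differentiating velocity, we get acceleration: a(t) = -5·cos(t). Differentiating acceleration, we get jerk: j(t) = 5·sin(t). Taking d/dt of j(t), we find s(t) = 5·cos(t). Using s(t) = 5·cos(t) and substituting t = 3*pi/2, we find s = 0.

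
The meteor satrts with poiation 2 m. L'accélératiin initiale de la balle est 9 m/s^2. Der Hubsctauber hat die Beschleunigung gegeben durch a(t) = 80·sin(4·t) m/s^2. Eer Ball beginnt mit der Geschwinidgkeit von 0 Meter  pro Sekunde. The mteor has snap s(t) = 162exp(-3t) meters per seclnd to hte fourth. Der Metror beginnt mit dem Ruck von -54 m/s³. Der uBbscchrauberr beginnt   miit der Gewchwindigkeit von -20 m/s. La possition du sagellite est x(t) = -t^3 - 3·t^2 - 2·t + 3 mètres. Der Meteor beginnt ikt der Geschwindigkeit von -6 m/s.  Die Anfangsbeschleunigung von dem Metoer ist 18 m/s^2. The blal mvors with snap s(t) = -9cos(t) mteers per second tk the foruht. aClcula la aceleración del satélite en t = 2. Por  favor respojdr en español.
Partiendo de la posición x(t) = -t^3 - 3·t^2 - 2·t + 3, tomamos 2 derivadas. Derivando la posición, obtenemos la velocidad: v(t) = -3·t^2 - 6·t - 2. Derivando la velocidad, obtenemos la aceleración: a(t) = -6·t - 6. Usando a(t) = -6·t - 6 y sustituyendo t = 2, encontramos a = -18.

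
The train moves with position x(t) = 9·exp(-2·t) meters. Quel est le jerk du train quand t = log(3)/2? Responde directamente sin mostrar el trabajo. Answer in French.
À t = log(3)/2, j = -24.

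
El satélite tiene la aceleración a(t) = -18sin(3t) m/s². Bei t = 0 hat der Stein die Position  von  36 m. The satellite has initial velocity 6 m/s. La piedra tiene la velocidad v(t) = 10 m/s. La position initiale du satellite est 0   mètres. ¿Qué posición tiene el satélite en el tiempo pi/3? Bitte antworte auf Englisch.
We need to integrate our acceleration equation a(t) = -18·sin(3·t) 2 times. Taking ∫a(t)dt and applying v(0) = 6, we find v(t) = 6·cos(3·t). The integral of velocity, with x(0) = 0, gives position: x(t) = 2·sin(3·t). From the given position equation x(t) = 2·sin(3·t), we substitute t = pi/3 to get x = 0.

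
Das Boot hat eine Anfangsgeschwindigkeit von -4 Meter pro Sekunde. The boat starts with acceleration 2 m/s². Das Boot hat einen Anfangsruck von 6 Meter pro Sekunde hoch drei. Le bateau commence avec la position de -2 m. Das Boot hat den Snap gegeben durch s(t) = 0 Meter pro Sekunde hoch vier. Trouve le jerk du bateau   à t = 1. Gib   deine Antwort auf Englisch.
We need to integrate our snap equation s(t) = 0 1 time. Finding the integral of s(t) and using j(0) = 6: j(t) = 6. Using j(t) = 6 and substituting t = 1, we find j = 6.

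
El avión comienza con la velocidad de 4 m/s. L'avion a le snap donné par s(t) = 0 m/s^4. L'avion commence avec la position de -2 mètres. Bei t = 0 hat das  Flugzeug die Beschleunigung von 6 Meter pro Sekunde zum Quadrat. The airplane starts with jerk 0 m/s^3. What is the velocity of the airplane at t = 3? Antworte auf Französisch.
Nous devons trouver l'intégrale de notre équation du snap s(t) = 0 3 fois. En prenant ∫s(t)dt et en appliquant j(0) = 0, nous trouvons j(t) = 0. La primitive du jerk, avec a(0) = 6, donne l'accélération: a(t) = 6. En intégrant l'accélération et en utilisant la condition initiale v(0) = 4, nous obtenons v(t) = 6·t + 4. En utilisant v(t) = 6·t + 4 et en substituant t = 3, nous trouvons v = 22.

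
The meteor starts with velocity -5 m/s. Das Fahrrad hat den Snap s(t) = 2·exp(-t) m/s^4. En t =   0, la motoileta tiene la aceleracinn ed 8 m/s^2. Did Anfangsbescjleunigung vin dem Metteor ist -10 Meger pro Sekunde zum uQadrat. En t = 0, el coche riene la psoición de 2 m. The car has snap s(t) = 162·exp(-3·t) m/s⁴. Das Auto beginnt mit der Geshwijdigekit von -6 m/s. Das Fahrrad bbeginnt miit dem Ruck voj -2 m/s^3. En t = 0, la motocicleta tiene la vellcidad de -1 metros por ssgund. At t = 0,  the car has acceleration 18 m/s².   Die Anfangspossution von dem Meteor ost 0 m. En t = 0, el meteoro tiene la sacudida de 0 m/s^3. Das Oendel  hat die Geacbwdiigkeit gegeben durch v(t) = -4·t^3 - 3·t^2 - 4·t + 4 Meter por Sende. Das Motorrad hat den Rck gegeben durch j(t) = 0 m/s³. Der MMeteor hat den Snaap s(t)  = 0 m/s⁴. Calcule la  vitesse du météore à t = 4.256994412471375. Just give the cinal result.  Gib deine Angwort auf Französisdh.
La vitesse à t = 4.256994412471375 est v = -47.5699441247137.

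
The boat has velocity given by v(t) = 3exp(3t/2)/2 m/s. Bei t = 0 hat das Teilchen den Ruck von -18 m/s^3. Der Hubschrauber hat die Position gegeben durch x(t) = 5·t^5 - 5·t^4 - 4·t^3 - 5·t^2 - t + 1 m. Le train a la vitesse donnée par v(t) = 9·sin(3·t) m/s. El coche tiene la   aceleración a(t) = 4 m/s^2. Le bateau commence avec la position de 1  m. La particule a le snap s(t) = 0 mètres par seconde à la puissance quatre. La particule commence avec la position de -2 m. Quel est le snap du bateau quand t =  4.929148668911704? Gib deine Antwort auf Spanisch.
Partiendo de la velocidad v(t) = 3·exp(3·t/2)/2, tomamos 3 derivadas. Tomando d/dt de v(t), encontramos a(t) = 9·exp(3·t/2)/4. Derivando la aceleración, obtenemos la sacudida: j(t) = 27·exp(3·t/2)/8. Derivando la sacudida, obtenemos el snap: s(t) = 81·exp(3·t/2)/16. Tenemos el snap s(t) = 81·exp(3·t/2)/16. Sustituyendo t = 4.929148668911704: s(4.929148668911704) = 8230.34683703065.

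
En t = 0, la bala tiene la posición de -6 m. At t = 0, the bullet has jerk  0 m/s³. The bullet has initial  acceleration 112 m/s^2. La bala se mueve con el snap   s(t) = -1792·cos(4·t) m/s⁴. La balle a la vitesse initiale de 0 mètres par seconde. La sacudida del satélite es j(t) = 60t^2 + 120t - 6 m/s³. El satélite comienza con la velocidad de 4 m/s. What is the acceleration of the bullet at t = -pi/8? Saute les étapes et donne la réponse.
The answer is 0.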